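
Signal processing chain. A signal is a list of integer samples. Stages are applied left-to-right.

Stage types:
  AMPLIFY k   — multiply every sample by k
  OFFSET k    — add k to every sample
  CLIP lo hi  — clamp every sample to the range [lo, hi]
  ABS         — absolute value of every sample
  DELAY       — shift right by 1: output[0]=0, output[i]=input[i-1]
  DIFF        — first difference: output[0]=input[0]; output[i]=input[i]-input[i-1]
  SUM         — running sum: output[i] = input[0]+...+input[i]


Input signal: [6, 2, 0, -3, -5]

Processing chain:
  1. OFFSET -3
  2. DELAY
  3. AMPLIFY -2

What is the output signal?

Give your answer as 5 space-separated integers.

Input: [6, 2, 0, -3, -5]
Stage 1 (OFFSET -3): 6+-3=3, 2+-3=-1, 0+-3=-3, -3+-3=-6, -5+-3=-8 -> [3, -1, -3, -6, -8]
Stage 2 (DELAY): [0, 3, -1, -3, -6] = [0, 3, -1, -3, -6] -> [0, 3, -1, -3, -6]
Stage 3 (AMPLIFY -2): 0*-2=0, 3*-2=-6, -1*-2=2, -3*-2=6, -6*-2=12 -> [0, -6, 2, 6, 12]

Answer: 0 -6 2 6 12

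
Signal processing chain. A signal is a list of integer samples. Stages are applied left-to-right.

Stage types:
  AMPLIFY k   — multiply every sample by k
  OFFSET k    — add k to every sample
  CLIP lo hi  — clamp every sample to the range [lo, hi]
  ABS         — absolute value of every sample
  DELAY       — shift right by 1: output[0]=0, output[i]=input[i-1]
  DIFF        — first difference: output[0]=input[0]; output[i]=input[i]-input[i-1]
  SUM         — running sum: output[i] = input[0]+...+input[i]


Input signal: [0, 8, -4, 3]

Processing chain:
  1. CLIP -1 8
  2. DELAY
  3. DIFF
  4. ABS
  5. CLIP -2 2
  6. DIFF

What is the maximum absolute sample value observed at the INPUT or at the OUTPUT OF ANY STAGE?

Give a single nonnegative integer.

Input: [0, 8, -4, 3] (max |s|=8)
Stage 1 (CLIP -1 8): clip(0,-1,8)=0, clip(8,-1,8)=8, clip(-4,-1,8)=-1, clip(3,-1,8)=3 -> [0, 8, -1, 3] (max |s|=8)
Stage 2 (DELAY): [0, 0, 8, -1] = [0, 0, 8, -1] -> [0, 0, 8, -1] (max |s|=8)
Stage 3 (DIFF): s[0]=0, 0-0=0, 8-0=8, -1-8=-9 -> [0, 0, 8, -9] (max |s|=9)
Stage 4 (ABS): |0|=0, |0|=0, |8|=8, |-9|=9 -> [0, 0, 8, 9] (max |s|=9)
Stage 5 (CLIP -2 2): clip(0,-2,2)=0, clip(0,-2,2)=0, clip(8,-2,2)=2, clip(9,-2,2)=2 -> [0, 0, 2, 2] (max |s|=2)
Stage 6 (DIFF): s[0]=0, 0-0=0, 2-0=2, 2-2=0 -> [0, 0, 2, 0] (max |s|=2)
Overall max amplitude: 9

Answer: 9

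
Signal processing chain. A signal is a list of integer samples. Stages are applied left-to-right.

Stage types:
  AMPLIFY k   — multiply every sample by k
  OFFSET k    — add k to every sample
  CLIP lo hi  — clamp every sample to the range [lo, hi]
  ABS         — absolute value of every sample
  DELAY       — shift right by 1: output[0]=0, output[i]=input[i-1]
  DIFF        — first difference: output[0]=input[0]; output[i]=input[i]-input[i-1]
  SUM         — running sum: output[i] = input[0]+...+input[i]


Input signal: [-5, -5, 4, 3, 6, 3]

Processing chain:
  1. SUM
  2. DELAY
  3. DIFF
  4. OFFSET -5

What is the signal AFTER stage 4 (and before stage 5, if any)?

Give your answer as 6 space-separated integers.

Input: [-5, -5, 4, 3, 6, 3]
Stage 1 (SUM): sum[0..0]=-5, sum[0..1]=-10, sum[0..2]=-6, sum[0..3]=-3, sum[0..4]=3, sum[0..5]=6 -> [-5, -10, -6, -3, 3, 6]
Stage 2 (DELAY): [0, -5, -10, -6, -3, 3] = [0, -5, -10, -6, -3, 3] -> [0, -5, -10, -6, -3, 3]
Stage 3 (DIFF): s[0]=0, -5-0=-5, -10--5=-5, -6--10=4, -3--6=3, 3--3=6 -> [0, -5, -5, 4, 3, 6]
Stage 4 (OFFSET -5): 0+-5=-5, -5+-5=-10, -5+-5=-10, 4+-5=-1, 3+-5=-2, 6+-5=1 -> [-5, -10, -10, -1, -2, 1]

Answer: -5 -10 -10 -1 -2 1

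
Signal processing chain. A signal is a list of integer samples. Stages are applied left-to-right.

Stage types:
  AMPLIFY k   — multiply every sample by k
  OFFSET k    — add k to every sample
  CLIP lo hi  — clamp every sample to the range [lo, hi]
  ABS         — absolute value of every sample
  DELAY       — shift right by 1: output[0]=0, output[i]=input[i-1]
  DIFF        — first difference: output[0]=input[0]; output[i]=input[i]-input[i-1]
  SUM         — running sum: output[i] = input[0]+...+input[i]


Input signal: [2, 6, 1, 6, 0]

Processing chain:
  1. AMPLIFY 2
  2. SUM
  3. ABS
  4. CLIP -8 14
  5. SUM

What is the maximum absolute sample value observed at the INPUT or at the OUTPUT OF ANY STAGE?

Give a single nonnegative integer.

Answer: 60

Derivation:
Input: [2, 6, 1, 6, 0] (max |s|=6)
Stage 1 (AMPLIFY 2): 2*2=4, 6*2=12, 1*2=2, 6*2=12, 0*2=0 -> [4, 12, 2, 12, 0] (max |s|=12)
Stage 2 (SUM): sum[0..0]=4, sum[0..1]=16, sum[0..2]=18, sum[0..3]=30, sum[0..4]=30 -> [4, 16, 18, 30, 30] (max |s|=30)
Stage 3 (ABS): |4|=4, |16|=16, |18|=18, |30|=30, |30|=30 -> [4, 16, 18, 30, 30] (max |s|=30)
Stage 4 (CLIP -8 14): clip(4,-8,14)=4, clip(16,-8,14)=14, clip(18,-8,14)=14, clip(30,-8,14)=14, clip(30,-8,14)=14 -> [4, 14, 14, 14, 14] (max |s|=14)
Stage 5 (SUM): sum[0..0]=4, sum[0..1]=18, sum[0..2]=32, sum[0..3]=46, sum[0..4]=60 -> [4, 18, 32, 46, 60] (max |s|=60)
Overall max amplitude: 60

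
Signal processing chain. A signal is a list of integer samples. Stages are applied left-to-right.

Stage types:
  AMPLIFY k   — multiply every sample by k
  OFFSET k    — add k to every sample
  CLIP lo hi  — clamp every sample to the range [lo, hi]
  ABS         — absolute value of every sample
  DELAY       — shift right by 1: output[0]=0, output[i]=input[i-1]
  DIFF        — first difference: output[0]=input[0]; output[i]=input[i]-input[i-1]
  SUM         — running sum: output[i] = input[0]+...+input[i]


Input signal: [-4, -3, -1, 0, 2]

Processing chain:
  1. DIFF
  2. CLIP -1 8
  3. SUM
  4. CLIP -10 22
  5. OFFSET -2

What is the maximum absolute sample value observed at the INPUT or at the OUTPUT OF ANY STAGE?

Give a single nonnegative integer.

Input: [-4, -3, -1, 0, 2] (max |s|=4)
Stage 1 (DIFF): s[0]=-4, -3--4=1, -1--3=2, 0--1=1, 2-0=2 -> [-4, 1, 2, 1, 2] (max |s|=4)
Stage 2 (CLIP -1 8): clip(-4,-1,8)=-1, clip(1,-1,8)=1, clip(2,-1,8)=2, clip(1,-1,8)=1, clip(2,-1,8)=2 -> [-1, 1, 2, 1, 2] (max |s|=2)
Stage 3 (SUM): sum[0..0]=-1, sum[0..1]=0, sum[0..2]=2, sum[0..3]=3, sum[0..4]=5 -> [-1, 0, 2, 3, 5] (max |s|=5)
Stage 4 (CLIP -10 22): clip(-1,-10,22)=-1, clip(0,-10,22)=0, clip(2,-10,22)=2, clip(3,-10,22)=3, clip(5,-10,22)=5 -> [-1, 0, 2, 3, 5] (max |s|=5)
Stage 5 (OFFSET -2): -1+-2=-3, 0+-2=-2, 2+-2=0, 3+-2=1, 5+-2=3 -> [-3, -2, 0, 1, 3] (max |s|=3)
Overall max amplitude: 5

Answer: 5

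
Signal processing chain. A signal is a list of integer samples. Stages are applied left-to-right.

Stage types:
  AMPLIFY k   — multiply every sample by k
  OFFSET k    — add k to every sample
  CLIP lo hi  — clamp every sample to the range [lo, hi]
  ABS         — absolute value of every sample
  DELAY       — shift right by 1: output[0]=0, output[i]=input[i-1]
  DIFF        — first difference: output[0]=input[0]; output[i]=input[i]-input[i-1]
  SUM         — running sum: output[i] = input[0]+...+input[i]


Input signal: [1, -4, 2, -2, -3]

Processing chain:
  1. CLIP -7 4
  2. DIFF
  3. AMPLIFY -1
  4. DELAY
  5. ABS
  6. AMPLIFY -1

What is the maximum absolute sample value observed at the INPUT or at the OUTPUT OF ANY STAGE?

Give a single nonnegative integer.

Input: [1, -4, 2, -2, -3] (max |s|=4)
Stage 1 (CLIP -7 4): clip(1,-7,4)=1, clip(-4,-7,4)=-4, clip(2,-7,4)=2, clip(-2,-7,4)=-2, clip(-3,-7,4)=-3 -> [1, -4, 2, -2, -3] (max |s|=4)
Stage 2 (DIFF): s[0]=1, -4-1=-5, 2--4=6, -2-2=-4, -3--2=-1 -> [1, -5, 6, -4, -1] (max |s|=6)
Stage 3 (AMPLIFY -1): 1*-1=-1, -5*-1=5, 6*-1=-6, -4*-1=4, -1*-1=1 -> [-1, 5, -6, 4, 1] (max |s|=6)
Stage 4 (DELAY): [0, -1, 5, -6, 4] = [0, -1, 5, -6, 4] -> [0, -1, 5, -6, 4] (max |s|=6)
Stage 5 (ABS): |0|=0, |-1|=1, |5|=5, |-6|=6, |4|=4 -> [0, 1, 5, 6, 4] (max |s|=6)
Stage 6 (AMPLIFY -1): 0*-1=0, 1*-1=-1, 5*-1=-5, 6*-1=-6, 4*-1=-4 -> [0, -1, -5, -6, -4] (max |s|=6)
Overall max amplitude: 6

Answer: 6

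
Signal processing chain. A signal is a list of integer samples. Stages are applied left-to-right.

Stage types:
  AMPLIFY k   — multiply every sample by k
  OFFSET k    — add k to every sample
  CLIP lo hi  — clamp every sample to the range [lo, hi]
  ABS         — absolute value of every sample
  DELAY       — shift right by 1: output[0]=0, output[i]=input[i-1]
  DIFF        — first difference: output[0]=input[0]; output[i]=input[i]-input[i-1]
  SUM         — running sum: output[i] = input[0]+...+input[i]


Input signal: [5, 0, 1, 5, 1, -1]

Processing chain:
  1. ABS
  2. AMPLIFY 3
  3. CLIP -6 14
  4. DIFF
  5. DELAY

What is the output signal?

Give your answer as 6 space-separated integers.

Input: [5, 0, 1, 5, 1, -1]
Stage 1 (ABS): |5|=5, |0|=0, |1|=1, |5|=5, |1|=1, |-1|=1 -> [5, 0, 1, 5, 1, 1]
Stage 2 (AMPLIFY 3): 5*3=15, 0*3=0, 1*3=3, 5*3=15, 1*3=3, 1*3=3 -> [15, 0, 3, 15, 3, 3]
Stage 3 (CLIP -6 14): clip(15,-6,14)=14, clip(0,-6,14)=0, clip(3,-6,14)=3, clip(15,-6,14)=14, clip(3,-6,14)=3, clip(3,-6,14)=3 -> [14, 0, 3, 14, 3, 3]
Stage 4 (DIFF): s[0]=14, 0-14=-14, 3-0=3, 14-3=11, 3-14=-11, 3-3=0 -> [14, -14, 3, 11, -11, 0]
Stage 5 (DELAY): [0, 14, -14, 3, 11, -11] = [0, 14, -14, 3, 11, -11] -> [0, 14, -14, 3, 11, -11]

Answer: 0 14 -14 3 11 -11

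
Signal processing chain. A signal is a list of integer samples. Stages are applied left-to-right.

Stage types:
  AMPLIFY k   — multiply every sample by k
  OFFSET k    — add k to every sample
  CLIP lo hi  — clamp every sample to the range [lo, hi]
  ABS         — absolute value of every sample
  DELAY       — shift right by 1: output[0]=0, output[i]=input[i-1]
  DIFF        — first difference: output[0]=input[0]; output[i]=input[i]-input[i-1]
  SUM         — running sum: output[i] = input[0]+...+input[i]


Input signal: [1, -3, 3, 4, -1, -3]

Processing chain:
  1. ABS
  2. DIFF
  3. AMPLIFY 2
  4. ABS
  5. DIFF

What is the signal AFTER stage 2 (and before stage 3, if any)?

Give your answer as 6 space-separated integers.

Answer: 1 2 0 1 -3 2

Derivation:
Input: [1, -3, 3, 4, -1, -3]
Stage 1 (ABS): |1|=1, |-3|=3, |3|=3, |4|=4, |-1|=1, |-3|=3 -> [1, 3, 3, 4, 1, 3]
Stage 2 (DIFF): s[0]=1, 3-1=2, 3-3=0, 4-3=1, 1-4=-3, 3-1=2 -> [1, 2, 0, 1, -3, 2]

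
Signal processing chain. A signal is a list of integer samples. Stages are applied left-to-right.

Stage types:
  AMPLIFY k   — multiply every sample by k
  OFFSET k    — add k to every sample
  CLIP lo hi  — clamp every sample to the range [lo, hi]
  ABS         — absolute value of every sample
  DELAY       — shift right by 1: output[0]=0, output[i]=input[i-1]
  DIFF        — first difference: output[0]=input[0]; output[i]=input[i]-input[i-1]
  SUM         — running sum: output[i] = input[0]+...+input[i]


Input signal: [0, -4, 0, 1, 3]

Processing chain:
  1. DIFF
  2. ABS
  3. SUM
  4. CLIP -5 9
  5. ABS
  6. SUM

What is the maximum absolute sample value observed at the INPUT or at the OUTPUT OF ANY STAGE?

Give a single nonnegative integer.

Answer: 30

Derivation:
Input: [0, -4, 0, 1, 3] (max |s|=4)
Stage 1 (DIFF): s[0]=0, -4-0=-4, 0--4=4, 1-0=1, 3-1=2 -> [0, -4, 4, 1, 2] (max |s|=4)
Stage 2 (ABS): |0|=0, |-4|=4, |4|=4, |1|=1, |2|=2 -> [0, 4, 4, 1, 2] (max |s|=4)
Stage 3 (SUM): sum[0..0]=0, sum[0..1]=4, sum[0..2]=8, sum[0..3]=9, sum[0..4]=11 -> [0, 4, 8, 9, 11] (max |s|=11)
Stage 4 (CLIP -5 9): clip(0,-5,9)=0, clip(4,-5,9)=4, clip(8,-5,9)=8, clip(9,-5,9)=9, clip(11,-5,9)=9 -> [0, 4, 8, 9, 9] (max |s|=9)
Stage 5 (ABS): |0|=0, |4|=4, |8|=8, |9|=9, |9|=9 -> [0, 4, 8, 9, 9] (max |s|=9)
Stage 6 (SUM): sum[0..0]=0, sum[0..1]=4, sum[0..2]=12, sum[0..3]=21, sum[0..4]=30 -> [0, 4, 12, 21, 30] (max |s|=30)
Overall max amplitude: 30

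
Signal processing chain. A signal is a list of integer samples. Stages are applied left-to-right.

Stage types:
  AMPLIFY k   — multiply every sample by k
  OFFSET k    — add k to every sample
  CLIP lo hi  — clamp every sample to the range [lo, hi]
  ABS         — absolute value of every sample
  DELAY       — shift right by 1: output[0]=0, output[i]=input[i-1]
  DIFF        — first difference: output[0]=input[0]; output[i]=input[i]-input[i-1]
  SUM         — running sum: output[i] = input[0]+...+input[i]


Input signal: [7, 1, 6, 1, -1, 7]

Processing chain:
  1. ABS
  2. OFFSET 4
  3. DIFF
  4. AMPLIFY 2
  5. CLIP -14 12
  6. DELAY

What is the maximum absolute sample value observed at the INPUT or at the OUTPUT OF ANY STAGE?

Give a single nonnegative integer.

Input: [7, 1, 6, 1, -1, 7] (max |s|=7)
Stage 1 (ABS): |7|=7, |1|=1, |6|=6, |1|=1, |-1|=1, |7|=7 -> [7, 1, 6, 1, 1, 7] (max |s|=7)
Stage 2 (OFFSET 4): 7+4=11, 1+4=5, 6+4=10, 1+4=5, 1+4=5, 7+4=11 -> [11, 5, 10, 5, 5, 11] (max |s|=11)
Stage 3 (DIFF): s[0]=11, 5-11=-6, 10-5=5, 5-10=-5, 5-5=0, 11-5=6 -> [11, -6, 5, -5, 0, 6] (max |s|=11)
Stage 4 (AMPLIFY 2): 11*2=22, -6*2=-12, 5*2=10, -5*2=-10, 0*2=0, 6*2=12 -> [22, -12, 10, -10, 0, 12] (max |s|=22)
Stage 5 (CLIP -14 12): clip(22,-14,12)=12, clip(-12,-14,12)=-12, clip(10,-14,12)=10, clip(-10,-14,12)=-10, clip(0,-14,12)=0, clip(12,-14,12)=12 -> [12, -12, 10, -10, 0, 12] (max |s|=12)
Stage 6 (DELAY): [0, 12, -12, 10, -10, 0] = [0, 12, -12, 10, -10, 0] -> [0, 12, -12, 10, -10, 0] (max |s|=12)
Overall max amplitude: 22

Answer: 22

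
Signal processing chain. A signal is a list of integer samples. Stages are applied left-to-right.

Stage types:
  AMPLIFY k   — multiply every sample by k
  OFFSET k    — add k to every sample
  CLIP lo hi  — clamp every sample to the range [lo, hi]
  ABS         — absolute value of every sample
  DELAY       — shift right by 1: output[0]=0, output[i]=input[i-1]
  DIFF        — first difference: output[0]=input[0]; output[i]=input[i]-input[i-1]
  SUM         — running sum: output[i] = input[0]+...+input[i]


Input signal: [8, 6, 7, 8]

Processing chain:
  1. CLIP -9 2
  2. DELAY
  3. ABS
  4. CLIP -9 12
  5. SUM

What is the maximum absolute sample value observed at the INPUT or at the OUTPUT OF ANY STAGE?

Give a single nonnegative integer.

Answer: 8

Derivation:
Input: [8, 6, 7, 8] (max |s|=8)
Stage 1 (CLIP -9 2): clip(8,-9,2)=2, clip(6,-9,2)=2, clip(7,-9,2)=2, clip(8,-9,2)=2 -> [2, 2, 2, 2] (max |s|=2)
Stage 2 (DELAY): [0, 2, 2, 2] = [0, 2, 2, 2] -> [0, 2, 2, 2] (max |s|=2)
Stage 3 (ABS): |0|=0, |2|=2, |2|=2, |2|=2 -> [0, 2, 2, 2] (max |s|=2)
Stage 4 (CLIP -9 12): clip(0,-9,12)=0, clip(2,-9,12)=2, clip(2,-9,12)=2, clip(2,-9,12)=2 -> [0, 2, 2, 2] (max |s|=2)
Stage 5 (SUM): sum[0..0]=0, sum[0..1]=2, sum[0..2]=4, sum[0..3]=6 -> [0, 2, 4, 6] (max |s|=6)
Overall max amplitude: 8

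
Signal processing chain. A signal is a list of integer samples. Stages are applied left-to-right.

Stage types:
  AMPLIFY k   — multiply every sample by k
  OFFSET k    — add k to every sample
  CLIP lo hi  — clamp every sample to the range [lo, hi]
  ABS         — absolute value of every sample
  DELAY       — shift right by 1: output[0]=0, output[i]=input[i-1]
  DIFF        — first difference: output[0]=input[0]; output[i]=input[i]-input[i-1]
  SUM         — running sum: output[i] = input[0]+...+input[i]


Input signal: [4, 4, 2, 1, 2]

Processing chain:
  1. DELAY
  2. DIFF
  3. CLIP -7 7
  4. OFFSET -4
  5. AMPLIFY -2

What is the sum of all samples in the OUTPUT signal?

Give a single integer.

Input: [4, 4, 2, 1, 2]
Stage 1 (DELAY): [0, 4, 4, 2, 1] = [0, 4, 4, 2, 1] -> [0, 4, 4, 2, 1]
Stage 2 (DIFF): s[0]=0, 4-0=4, 4-4=0, 2-4=-2, 1-2=-1 -> [0, 4, 0, -2, -1]
Stage 3 (CLIP -7 7): clip(0,-7,7)=0, clip(4,-7,7)=4, clip(0,-7,7)=0, clip(-2,-7,7)=-2, clip(-1,-7,7)=-1 -> [0, 4, 0, -2, -1]
Stage 4 (OFFSET -4): 0+-4=-4, 4+-4=0, 0+-4=-4, -2+-4=-6, -1+-4=-5 -> [-4, 0, -4, -6, -5]
Stage 5 (AMPLIFY -2): -4*-2=8, 0*-2=0, -4*-2=8, -6*-2=12, -5*-2=10 -> [8, 0, 8, 12, 10]
Output sum: 38

Answer: 38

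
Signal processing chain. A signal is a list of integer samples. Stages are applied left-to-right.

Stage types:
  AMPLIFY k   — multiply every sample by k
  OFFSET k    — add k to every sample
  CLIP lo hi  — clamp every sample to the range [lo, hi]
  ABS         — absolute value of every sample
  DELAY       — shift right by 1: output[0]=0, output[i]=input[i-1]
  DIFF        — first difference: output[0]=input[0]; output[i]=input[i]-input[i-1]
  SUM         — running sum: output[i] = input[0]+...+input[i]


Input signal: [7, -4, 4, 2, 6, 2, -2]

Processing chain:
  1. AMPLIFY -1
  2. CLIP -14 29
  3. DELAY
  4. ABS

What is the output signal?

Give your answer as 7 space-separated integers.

Input: [7, -4, 4, 2, 6, 2, -2]
Stage 1 (AMPLIFY -1): 7*-1=-7, -4*-1=4, 4*-1=-4, 2*-1=-2, 6*-1=-6, 2*-1=-2, -2*-1=2 -> [-7, 4, -4, -2, -6, -2, 2]
Stage 2 (CLIP -14 29): clip(-7,-14,29)=-7, clip(4,-14,29)=4, clip(-4,-14,29)=-4, clip(-2,-14,29)=-2, clip(-6,-14,29)=-6, clip(-2,-14,29)=-2, clip(2,-14,29)=2 -> [-7, 4, -4, -2, -6, -2, 2]
Stage 3 (DELAY): [0, -7, 4, -4, -2, -6, -2] = [0, -7, 4, -4, -2, -6, -2] -> [0, -7, 4, -4, -2, -6, -2]
Stage 4 (ABS): |0|=0, |-7|=7, |4|=4, |-4|=4, |-2|=2, |-6|=6, |-2|=2 -> [0, 7, 4, 4, 2, 6, 2]

Answer: 0 7 4 4 2 6 2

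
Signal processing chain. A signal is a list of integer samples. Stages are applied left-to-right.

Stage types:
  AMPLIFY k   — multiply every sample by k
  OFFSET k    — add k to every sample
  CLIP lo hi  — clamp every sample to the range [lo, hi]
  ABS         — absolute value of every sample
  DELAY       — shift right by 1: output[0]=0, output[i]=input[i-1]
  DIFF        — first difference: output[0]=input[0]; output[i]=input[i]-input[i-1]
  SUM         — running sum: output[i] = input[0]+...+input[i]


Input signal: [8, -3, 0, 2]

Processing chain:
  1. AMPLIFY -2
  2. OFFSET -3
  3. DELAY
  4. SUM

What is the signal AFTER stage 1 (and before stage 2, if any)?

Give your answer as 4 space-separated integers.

Input: [8, -3, 0, 2]
Stage 1 (AMPLIFY -2): 8*-2=-16, -3*-2=6, 0*-2=0, 2*-2=-4 -> [-16, 6, 0, -4]

Answer: -16 6 0 -4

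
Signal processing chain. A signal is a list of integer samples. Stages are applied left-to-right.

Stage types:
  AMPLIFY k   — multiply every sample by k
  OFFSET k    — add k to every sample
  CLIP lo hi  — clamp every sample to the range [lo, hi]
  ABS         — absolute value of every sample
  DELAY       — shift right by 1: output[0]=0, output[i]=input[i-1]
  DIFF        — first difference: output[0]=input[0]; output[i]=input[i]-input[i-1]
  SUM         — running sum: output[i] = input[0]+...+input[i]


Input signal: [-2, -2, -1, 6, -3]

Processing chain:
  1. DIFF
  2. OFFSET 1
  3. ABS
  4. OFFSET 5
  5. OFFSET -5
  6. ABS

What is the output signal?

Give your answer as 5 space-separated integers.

Answer: 1 1 2 8 8

Derivation:
Input: [-2, -2, -1, 6, -3]
Stage 1 (DIFF): s[0]=-2, -2--2=0, -1--2=1, 6--1=7, -3-6=-9 -> [-2, 0, 1, 7, -9]
Stage 2 (OFFSET 1): -2+1=-1, 0+1=1, 1+1=2, 7+1=8, -9+1=-8 -> [-1, 1, 2, 8, -8]
Stage 3 (ABS): |-1|=1, |1|=1, |2|=2, |8|=8, |-8|=8 -> [1, 1, 2, 8, 8]
Stage 4 (OFFSET 5): 1+5=6, 1+5=6, 2+5=7, 8+5=13, 8+5=13 -> [6, 6, 7, 13, 13]
Stage 5 (OFFSET -5): 6+-5=1, 6+-5=1, 7+-5=2, 13+-5=8, 13+-5=8 -> [1, 1, 2, 8, 8]
Stage 6 (ABS): |1|=1, |1|=1, |2|=2, |8|=8, |8|=8 -> [1, 1, 2, 8, 8]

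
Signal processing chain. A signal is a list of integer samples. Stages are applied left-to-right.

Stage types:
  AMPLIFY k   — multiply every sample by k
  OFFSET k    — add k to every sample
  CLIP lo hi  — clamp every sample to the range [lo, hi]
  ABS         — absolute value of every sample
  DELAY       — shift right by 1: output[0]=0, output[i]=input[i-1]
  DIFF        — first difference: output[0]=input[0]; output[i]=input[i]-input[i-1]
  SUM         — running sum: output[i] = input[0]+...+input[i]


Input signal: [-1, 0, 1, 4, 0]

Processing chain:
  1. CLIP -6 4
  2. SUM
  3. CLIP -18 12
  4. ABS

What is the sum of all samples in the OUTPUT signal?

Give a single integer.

Answer: 10

Derivation:
Input: [-1, 0, 1, 4, 0]
Stage 1 (CLIP -6 4): clip(-1,-6,4)=-1, clip(0,-6,4)=0, clip(1,-6,4)=1, clip(4,-6,4)=4, clip(0,-6,4)=0 -> [-1, 0, 1, 4, 0]
Stage 2 (SUM): sum[0..0]=-1, sum[0..1]=-1, sum[0..2]=0, sum[0..3]=4, sum[0..4]=4 -> [-1, -1, 0, 4, 4]
Stage 3 (CLIP -18 12): clip(-1,-18,12)=-1, clip(-1,-18,12)=-1, clip(0,-18,12)=0, clip(4,-18,12)=4, clip(4,-18,12)=4 -> [-1, -1, 0, 4, 4]
Stage 4 (ABS): |-1|=1, |-1|=1, |0|=0, |4|=4, |4|=4 -> [1, 1, 0, 4, 4]
Output sum: 10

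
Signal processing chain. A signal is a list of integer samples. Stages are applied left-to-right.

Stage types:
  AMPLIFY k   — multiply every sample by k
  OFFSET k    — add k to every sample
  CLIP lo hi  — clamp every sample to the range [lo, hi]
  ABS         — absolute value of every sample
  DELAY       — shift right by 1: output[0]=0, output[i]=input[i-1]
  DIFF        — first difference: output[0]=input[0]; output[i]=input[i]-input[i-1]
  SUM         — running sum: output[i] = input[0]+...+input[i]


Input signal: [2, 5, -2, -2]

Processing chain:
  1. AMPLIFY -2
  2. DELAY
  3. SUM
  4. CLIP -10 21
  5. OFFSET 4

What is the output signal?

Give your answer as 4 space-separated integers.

Input: [2, 5, -2, -2]
Stage 1 (AMPLIFY -2): 2*-2=-4, 5*-2=-10, -2*-2=4, -2*-2=4 -> [-4, -10, 4, 4]
Stage 2 (DELAY): [0, -4, -10, 4] = [0, -4, -10, 4] -> [0, -4, -10, 4]
Stage 3 (SUM): sum[0..0]=0, sum[0..1]=-4, sum[0..2]=-14, sum[0..3]=-10 -> [0, -4, -14, -10]
Stage 4 (CLIP -10 21): clip(0,-10,21)=0, clip(-4,-10,21)=-4, clip(-14,-10,21)=-10, clip(-10,-10,21)=-10 -> [0, -4, -10, -10]
Stage 5 (OFFSET 4): 0+4=4, -4+4=0, -10+4=-6, -10+4=-6 -> [4, 0, -6, -6]

Answer: 4 0 -6 -6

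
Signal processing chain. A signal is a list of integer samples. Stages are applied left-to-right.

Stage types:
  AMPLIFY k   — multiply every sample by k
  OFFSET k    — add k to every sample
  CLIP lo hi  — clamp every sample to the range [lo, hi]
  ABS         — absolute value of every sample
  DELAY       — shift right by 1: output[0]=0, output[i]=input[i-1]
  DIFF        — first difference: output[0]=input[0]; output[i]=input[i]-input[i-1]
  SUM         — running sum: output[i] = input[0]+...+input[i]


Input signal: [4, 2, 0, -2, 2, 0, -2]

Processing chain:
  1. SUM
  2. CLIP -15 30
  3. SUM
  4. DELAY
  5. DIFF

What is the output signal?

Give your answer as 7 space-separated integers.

Input: [4, 2, 0, -2, 2, 0, -2]
Stage 1 (SUM): sum[0..0]=4, sum[0..1]=6, sum[0..2]=6, sum[0..3]=4, sum[0..4]=6, sum[0..5]=6, sum[0..6]=4 -> [4, 6, 6, 4, 6, 6, 4]
Stage 2 (CLIP -15 30): clip(4,-15,30)=4, clip(6,-15,30)=6, clip(6,-15,30)=6, clip(4,-15,30)=4, clip(6,-15,30)=6, clip(6,-15,30)=6, clip(4,-15,30)=4 -> [4, 6, 6, 4, 6, 6, 4]
Stage 3 (SUM): sum[0..0]=4, sum[0..1]=10, sum[0..2]=16, sum[0..3]=20, sum[0..4]=26, sum[0..5]=32, sum[0..6]=36 -> [4, 10, 16, 20, 26, 32, 36]
Stage 4 (DELAY): [0, 4, 10, 16, 20, 26, 32] = [0, 4, 10, 16, 20, 26, 32] -> [0, 4, 10, 16, 20, 26, 32]
Stage 5 (DIFF): s[0]=0, 4-0=4, 10-4=6, 16-10=6, 20-16=4, 26-20=6, 32-26=6 -> [0, 4, 6, 6, 4, 6, 6]

Answer: 0 4 6 6 4 6 6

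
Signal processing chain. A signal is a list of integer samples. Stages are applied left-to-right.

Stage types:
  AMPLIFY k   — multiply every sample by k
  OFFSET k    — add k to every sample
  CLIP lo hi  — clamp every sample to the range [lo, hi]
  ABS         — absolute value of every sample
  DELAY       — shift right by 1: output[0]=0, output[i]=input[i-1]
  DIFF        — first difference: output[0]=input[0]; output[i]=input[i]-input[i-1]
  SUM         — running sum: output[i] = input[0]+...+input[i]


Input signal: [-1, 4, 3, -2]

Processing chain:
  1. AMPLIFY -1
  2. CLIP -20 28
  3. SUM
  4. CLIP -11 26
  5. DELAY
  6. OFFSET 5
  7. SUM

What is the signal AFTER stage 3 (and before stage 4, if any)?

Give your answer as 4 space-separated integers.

Answer: 1 -3 -6 -4

Derivation:
Input: [-1, 4, 3, -2]
Stage 1 (AMPLIFY -1): -1*-1=1, 4*-1=-4, 3*-1=-3, -2*-1=2 -> [1, -4, -3, 2]
Stage 2 (CLIP -20 28): clip(1,-20,28)=1, clip(-4,-20,28)=-4, clip(-3,-20,28)=-3, clip(2,-20,28)=2 -> [1, -4, -3, 2]
Stage 3 (SUM): sum[0..0]=1, sum[0..1]=-3, sum[0..2]=-6, sum[0..3]=-4 -> [1, -3, -6, -4]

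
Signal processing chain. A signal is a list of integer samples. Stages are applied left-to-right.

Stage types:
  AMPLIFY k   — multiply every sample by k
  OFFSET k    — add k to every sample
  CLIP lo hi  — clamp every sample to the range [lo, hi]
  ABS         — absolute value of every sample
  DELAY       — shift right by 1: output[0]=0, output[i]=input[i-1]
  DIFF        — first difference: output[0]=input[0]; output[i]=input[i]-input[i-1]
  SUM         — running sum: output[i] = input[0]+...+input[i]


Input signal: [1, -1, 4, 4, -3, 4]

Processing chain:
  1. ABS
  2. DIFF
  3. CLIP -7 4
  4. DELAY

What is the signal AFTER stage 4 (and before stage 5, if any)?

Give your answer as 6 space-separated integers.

Answer: 0 1 0 3 0 -1

Derivation:
Input: [1, -1, 4, 4, -3, 4]
Stage 1 (ABS): |1|=1, |-1|=1, |4|=4, |4|=4, |-3|=3, |4|=4 -> [1, 1, 4, 4, 3, 4]
Stage 2 (DIFF): s[0]=1, 1-1=0, 4-1=3, 4-4=0, 3-4=-1, 4-3=1 -> [1, 0, 3, 0, -1, 1]
Stage 3 (CLIP -7 4): clip(1,-7,4)=1, clip(0,-7,4)=0, clip(3,-7,4)=3, clip(0,-7,4)=0, clip(-1,-7,4)=-1, clip(1,-7,4)=1 -> [1, 0, 3, 0, -1, 1]
Stage 4 (DELAY): [0, 1, 0, 3, 0, -1] = [0, 1, 0, 3, 0, -1] -> [0, 1, 0, 3, 0, -1]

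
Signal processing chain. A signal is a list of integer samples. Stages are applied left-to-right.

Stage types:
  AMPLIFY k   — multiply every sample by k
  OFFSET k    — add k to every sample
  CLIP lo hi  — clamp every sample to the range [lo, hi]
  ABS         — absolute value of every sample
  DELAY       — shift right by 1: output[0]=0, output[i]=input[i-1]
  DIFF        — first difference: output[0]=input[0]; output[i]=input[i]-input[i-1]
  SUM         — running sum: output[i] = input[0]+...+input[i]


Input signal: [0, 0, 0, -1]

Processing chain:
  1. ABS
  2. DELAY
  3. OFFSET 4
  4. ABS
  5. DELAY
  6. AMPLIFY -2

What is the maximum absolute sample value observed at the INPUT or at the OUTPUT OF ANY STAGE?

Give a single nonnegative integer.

Input: [0, 0, 0, -1] (max |s|=1)
Stage 1 (ABS): |0|=0, |0|=0, |0|=0, |-1|=1 -> [0, 0, 0, 1] (max |s|=1)
Stage 2 (DELAY): [0, 0, 0, 0] = [0, 0, 0, 0] -> [0, 0, 0, 0] (max |s|=0)
Stage 3 (OFFSET 4): 0+4=4, 0+4=4, 0+4=4, 0+4=4 -> [4, 4, 4, 4] (max |s|=4)
Stage 4 (ABS): |4|=4, |4|=4, |4|=4, |4|=4 -> [4, 4, 4, 4] (max |s|=4)
Stage 5 (DELAY): [0, 4, 4, 4] = [0, 4, 4, 4] -> [0, 4, 4, 4] (max |s|=4)
Stage 6 (AMPLIFY -2): 0*-2=0, 4*-2=-8, 4*-2=-8, 4*-2=-8 -> [0, -8, -8, -8] (max |s|=8)
Overall max amplitude: 8

Answer: 8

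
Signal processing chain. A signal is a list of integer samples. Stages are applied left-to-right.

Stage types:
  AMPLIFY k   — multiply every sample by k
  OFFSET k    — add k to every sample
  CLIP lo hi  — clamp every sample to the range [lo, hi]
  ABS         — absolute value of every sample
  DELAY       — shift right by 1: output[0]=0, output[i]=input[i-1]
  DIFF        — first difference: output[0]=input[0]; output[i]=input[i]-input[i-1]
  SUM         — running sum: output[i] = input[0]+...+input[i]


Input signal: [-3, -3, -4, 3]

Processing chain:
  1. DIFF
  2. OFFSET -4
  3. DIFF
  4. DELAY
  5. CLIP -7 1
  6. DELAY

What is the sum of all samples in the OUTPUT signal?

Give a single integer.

Input: [-3, -3, -4, 3]
Stage 1 (DIFF): s[0]=-3, -3--3=0, -4--3=-1, 3--4=7 -> [-3, 0, -1, 7]
Stage 2 (OFFSET -4): -3+-4=-7, 0+-4=-4, -1+-4=-5, 7+-4=3 -> [-7, -4, -5, 3]
Stage 3 (DIFF): s[0]=-7, -4--7=3, -5--4=-1, 3--5=8 -> [-7, 3, -1, 8]
Stage 4 (DELAY): [0, -7, 3, -1] = [0, -7, 3, -1] -> [0, -7, 3, -1]
Stage 5 (CLIP -7 1): clip(0,-7,1)=0, clip(-7,-7,1)=-7, clip(3,-7,1)=1, clip(-1,-7,1)=-1 -> [0, -7, 1, -1]
Stage 6 (DELAY): [0, 0, -7, 1] = [0, 0, -7, 1] -> [0, 0, -7, 1]
Output sum: -6

Answer: -6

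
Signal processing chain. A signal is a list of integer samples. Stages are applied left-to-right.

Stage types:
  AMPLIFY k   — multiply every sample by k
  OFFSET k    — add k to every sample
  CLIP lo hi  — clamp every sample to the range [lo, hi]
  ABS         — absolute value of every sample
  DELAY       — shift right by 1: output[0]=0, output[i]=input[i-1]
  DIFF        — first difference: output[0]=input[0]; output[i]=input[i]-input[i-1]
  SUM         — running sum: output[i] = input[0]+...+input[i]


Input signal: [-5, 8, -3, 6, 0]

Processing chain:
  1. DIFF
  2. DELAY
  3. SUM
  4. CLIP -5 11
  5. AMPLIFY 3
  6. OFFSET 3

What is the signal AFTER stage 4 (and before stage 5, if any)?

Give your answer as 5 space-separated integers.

Answer: 0 -5 8 -3 6

Derivation:
Input: [-5, 8, -3, 6, 0]
Stage 1 (DIFF): s[0]=-5, 8--5=13, -3-8=-11, 6--3=9, 0-6=-6 -> [-5, 13, -11, 9, -6]
Stage 2 (DELAY): [0, -5, 13, -11, 9] = [0, -5, 13, -11, 9] -> [0, -5, 13, -11, 9]
Stage 3 (SUM): sum[0..0]=0, sum[0..1]=-5, sum[0..2]=8, sum[0..3]=-3, sum[0..4]=6 -> [0, -5, 8, -3, 6]
Stage 4 (CLIP -5 11): clip(0,-5,11)=0, clip(-5,-5,11)=-5, clip(8,-5,11)=8, clip(-3,-5,11)=-3, clip(6,-5,11)=6 -> [0, -5, 8, -3, 6]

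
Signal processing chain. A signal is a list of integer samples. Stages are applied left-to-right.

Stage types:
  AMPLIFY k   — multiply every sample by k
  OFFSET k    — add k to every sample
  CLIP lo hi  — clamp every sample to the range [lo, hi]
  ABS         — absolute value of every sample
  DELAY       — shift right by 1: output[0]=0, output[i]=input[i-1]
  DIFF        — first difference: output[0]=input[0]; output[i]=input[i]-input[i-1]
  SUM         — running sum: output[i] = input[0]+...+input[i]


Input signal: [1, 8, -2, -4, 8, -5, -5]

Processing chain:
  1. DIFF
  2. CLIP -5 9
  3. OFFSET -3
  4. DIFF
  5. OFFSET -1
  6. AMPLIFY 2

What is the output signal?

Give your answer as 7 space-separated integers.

Input: [1, 8, -2, -4, 8, -5, -5]
Stage 1 (DIFF): s[0]=1, 8-1=7, -2-8=-10, -4--2=-2, 8--4=12, -5-8=-13, -5--5=0 -> [1, 7, -10, -2, 12, -13, 0]
Stage 2 (CLIP -5 9): clip(1,-5,9)=1, clip(7,-5,9)=7, clip(-10,-5,9)=-5, clip(-2,-5,9)=-2, clip(12,-5,9)=9, clip(-13,-5,9)=-5, clip(0,-5,9)=0 -> [1, 7, -5, -2, 9, -5, 0]
Stage 3 (OFFSET -3): 1+-3=-2, 7+-3=4, -5+-3=-8, -2+-3=-5, 9+-3=6, -5+-3=-8, 0+-3=-3 -> [-2, 4, -8, -5, 6, -8, -3]
Stage 4 (DIFF): s[0]=-2, 4--2=6, -8-4=-12, -5--8=3, 6--5=11, -8-6=-14, -3--8=5 -> [-2, 6, -12, 3, 11, -14, 5]
Stage 5 (OFFSET -1): -2+-1=-3, 6+-1=5, -12+-1=-13, 3+-1=2, 11+-1=10, -14+-1=-15, 5+-1=4 -> [-3, 5, -13, 2, 10, -15, 4]
Stage 6 (AMPLIFY 2): -3*2=-6, 5*2=10, -13*2=-26, 2*2=4, 10*2=20, -15*2=-30, 4*2=8 -> [-6, 10, -26, 4, 20, -30, 8]

Answer: -6 10 -26 4 20 -30 8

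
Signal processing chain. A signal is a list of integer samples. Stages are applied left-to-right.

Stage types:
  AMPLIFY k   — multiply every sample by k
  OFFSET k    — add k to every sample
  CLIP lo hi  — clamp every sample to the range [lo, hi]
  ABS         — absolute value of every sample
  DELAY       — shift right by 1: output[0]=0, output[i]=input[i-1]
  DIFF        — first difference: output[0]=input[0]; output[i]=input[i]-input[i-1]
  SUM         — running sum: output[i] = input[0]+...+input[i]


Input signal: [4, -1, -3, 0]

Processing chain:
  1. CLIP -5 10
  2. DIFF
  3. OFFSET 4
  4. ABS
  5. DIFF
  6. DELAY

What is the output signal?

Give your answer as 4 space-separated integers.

Input: [4, -1, -3, 0]
Stage 1 (CLIP -5 10): clip(4,-5,10)=4, clip(-1,-5,10)=-1, clip(-3,-5,10)=-3, clip(0,-5,10)=0 -> [4, -1, -3, 0]
Stage 2 (DIFF): s[0]=4, -1-4=-5, -3--1=-2, 0--3=3 -> [4, -5, -2, 3]
Stage 3 (OFFSET 4): 4+4=8, -5+4=-1, -2+4=2, 3+4=7 -> [8, -1, 2, 7]
Stage 4 (ABS): |8|=8, |-1|=1, |2|=2, |7|=7 -> [8, 1, 2, 7]
Stage 5 (DIFF): s[0]=8, 1-8=-7, 2-1=1, 7-2=5 -> [8, -7, 1, 5]
Stage 6 (DELAY): [0, 8, -7, 1] = [0, 8, -7, 1] -> [0, 8, -7, 1]

Answer: 0 8 -7 1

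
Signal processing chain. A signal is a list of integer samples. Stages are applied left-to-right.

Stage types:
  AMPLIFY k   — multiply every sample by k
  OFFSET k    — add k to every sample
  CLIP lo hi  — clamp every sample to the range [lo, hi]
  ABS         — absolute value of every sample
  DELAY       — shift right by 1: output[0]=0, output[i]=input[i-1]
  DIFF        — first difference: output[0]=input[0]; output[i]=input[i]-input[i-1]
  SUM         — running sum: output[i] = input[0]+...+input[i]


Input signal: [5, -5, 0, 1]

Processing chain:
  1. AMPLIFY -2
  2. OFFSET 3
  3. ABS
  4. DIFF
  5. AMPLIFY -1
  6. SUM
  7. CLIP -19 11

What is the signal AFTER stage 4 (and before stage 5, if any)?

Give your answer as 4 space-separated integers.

Input: [5, -5, 0, 1]
Stage 1 (AMPLIFY -2): 5*-2=-10, -5*-2=10, 0*-2=0, 1*-2=-2 -> [-10, 10, 0, -2]
Stage 2 (OFFSET 3): -10+3=-7, 10+3=13, 0+3=3, -2+3=1 -> [-7, 13, 3, 1]
Stage 3 (ABS): |-7|=7, |13|=13, |3|=3, |1|=1 -> [7, 13, 3, 1]
Stage 4 (DIFF): s[0]=7, 13-7=6, 3-13=-10, 1-3=-2 -> [7, 6, -10, -2]

Answer: 7 6 -10 -2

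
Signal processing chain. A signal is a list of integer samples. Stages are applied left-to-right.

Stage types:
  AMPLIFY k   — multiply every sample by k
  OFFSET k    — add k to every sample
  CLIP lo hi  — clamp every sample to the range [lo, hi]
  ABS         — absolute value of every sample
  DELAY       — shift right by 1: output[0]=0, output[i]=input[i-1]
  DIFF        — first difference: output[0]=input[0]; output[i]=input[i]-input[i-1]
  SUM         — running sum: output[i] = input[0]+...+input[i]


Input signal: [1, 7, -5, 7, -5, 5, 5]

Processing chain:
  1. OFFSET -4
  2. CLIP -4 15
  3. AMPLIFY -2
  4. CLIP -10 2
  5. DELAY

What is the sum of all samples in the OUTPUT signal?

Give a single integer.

Answer: -8

Derivation:
Input: [1, 7, -5, 7, -5, 5, 5]
Stage 1 (OFFSET -4): 1+-4=-3, 7+-4=3, -5+-4=-9, 7+-4=3, -5+-4=-9, 5+-4=1, 5+-4=1 -> [-3, 3, -9, 3, -9, 1, 1]
Stage 2 (CLIP -4 15): clip(-3,-4,15)=-3, clip(3,-4,15)=3, clip(-9,-4,15)=-4, clip(3,-4,15)=3, clip(-9,-4,15)=-4, clip(1,-4,15)=1, clip(1,-4,15)=1 -> [-3, 3, -4, 3, -4, 1, 1]
Stage 3 (AMPLIFY -2): -3*-2=6, 3*-2=-6, -4*-2=8, 3*-2=-6, -4*-2=8, 1*-2=-2, 1*-2=-2 -> [6, -6, 8, -6, 8, -2, -2]
Stage 4 (CLIP -10 2): clip(6,-10,2)=2, clip(-6,-10,2)=-6, clip(8,-10,2)=2, clip(-6,-10,2)=-6, clip(8,-10,2)=2, clip(-2,-10,2)=-2, clip(-2,-10,2)=-2 -> [2, -6, 2, -6, 2, -2, -2]
Stage 5 (DELAY): [0, 2, -6, 2, -6, 2, -2] = [0, 2, -6, 2, -6, 2, -2] -> [0, 2, -6, 2, -6, 2, -2]
Output sum: -8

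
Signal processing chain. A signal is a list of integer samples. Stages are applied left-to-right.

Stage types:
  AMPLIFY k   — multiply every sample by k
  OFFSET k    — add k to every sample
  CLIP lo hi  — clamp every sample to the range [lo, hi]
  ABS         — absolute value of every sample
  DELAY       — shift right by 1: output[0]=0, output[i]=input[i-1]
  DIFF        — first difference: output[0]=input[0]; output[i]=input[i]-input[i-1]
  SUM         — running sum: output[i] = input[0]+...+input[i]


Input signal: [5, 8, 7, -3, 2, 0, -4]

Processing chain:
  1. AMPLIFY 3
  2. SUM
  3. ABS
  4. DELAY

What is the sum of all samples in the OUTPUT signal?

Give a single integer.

Input: [5, 8, 7, -3, 2, 0, -4]
Stage 1 (AMPLIFY 3): 5*3=15, 8*3=24, 7*3=21, -3*3=-9, 2*3=6, 0*3=0, -4*3=-12 -> [15, 24, 21, -9, 6, 0, -12]
Stage 2 (SUM): sum[0..0]=15, sum[0..1]=39, sum[0..2]=60, sum[0..3]=51, sum[0..4]=57, sum[0..5]=57, sum[0..6]=45 -> [15, 39, 60, 51, 57, 57, 45]
Stage 3 (ABS): |15|=15, |39|=39, |60|=60, |51|=51, |57|=57, |57|=57, |45|=45 -> [15, 39, 60, 51, 57, 57, 45]
Stage 4 (DELAY): [0, 15, 39, 60, 51, 57, 57] = [0, 15, 39, 60, 51, 57, 57] -> [0, 15, 39, 60, 51, 57, 57]
Output sum: 279

Answer: 279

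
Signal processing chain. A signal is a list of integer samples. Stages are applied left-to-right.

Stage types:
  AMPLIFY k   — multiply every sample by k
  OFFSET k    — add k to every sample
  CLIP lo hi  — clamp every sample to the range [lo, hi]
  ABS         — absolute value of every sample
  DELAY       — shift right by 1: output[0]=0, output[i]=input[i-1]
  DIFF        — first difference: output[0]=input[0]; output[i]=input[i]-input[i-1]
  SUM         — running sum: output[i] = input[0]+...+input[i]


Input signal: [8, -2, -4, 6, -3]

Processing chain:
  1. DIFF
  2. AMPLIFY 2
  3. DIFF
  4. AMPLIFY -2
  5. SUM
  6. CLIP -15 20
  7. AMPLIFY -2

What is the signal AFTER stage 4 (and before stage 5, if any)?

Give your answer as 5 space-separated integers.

Input: [8, -2, -4, 6, -3]
Stage 1 (DIFF): s[0]=8, -2-8=-10, -4--2=-2, 6--4=10, -3-6=-9 -> [8, -10, -2, 10, -9]
Stage 2 (AMPLIFY 2): 8*2=16, -10*2=-20, -2*2=-4, 10*2=20, -9*2=-18 -> [16, -20, -4, 20, -18]
Stage 3 (DIFF): s[0]=16, -20-16=-36, -4--20=16, 20--4=24, -18-20=-38 -> [16, -36, 16, 24, -38]
Stage 4 (AMPLIFY -2): 16*-2=-32, -36*-2=72, 16*-2=-32, 24*-2=-48, -38*-2=76 -> [-32, 72, -32, -48, 76]

Answer: -32 72 -32 -48 76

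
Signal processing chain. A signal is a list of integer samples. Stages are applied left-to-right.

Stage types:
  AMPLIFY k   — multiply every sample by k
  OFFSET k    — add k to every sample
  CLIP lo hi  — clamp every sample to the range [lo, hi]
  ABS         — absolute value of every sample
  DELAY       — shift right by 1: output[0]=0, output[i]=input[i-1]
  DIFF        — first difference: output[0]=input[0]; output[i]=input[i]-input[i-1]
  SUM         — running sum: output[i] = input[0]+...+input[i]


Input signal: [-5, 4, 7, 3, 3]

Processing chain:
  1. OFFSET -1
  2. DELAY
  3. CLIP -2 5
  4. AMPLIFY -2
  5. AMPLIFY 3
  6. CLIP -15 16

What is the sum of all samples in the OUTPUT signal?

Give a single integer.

Answer: -30

Derivation:
Input: [-5, 4, 7, 3, 3]
Stage 1 (OFFSET -1): -5+-1=-6, 4+-1=3, 7+-1=6, 3+-1=2, 3+-1=2 -> [-6, 3, 6, 2, 2]
Stage 2 (DELAY): [0, -6, 3, 6, 2] = [0, -6, 3, 6, 2] -> [0, -6, 3, 6, 2]
Stage 3 (CLIP -2 5): clip(0,-2,5)=0, clip(-6,-2,5)=-2, clip(3,-2,5)=3, clip(6,-2,5)=5, clip(2,-2,5)=2 -> [0, -2, 3, 5, 2]
Stage 4 (AMPLIFY -2): 0*-2=0, -2*-2=4, 3*-2=-6, 5*-2=-10, 2*-2=-4 -> [0, 4, -6, -10, -4]
Stage 5 (AMPLIFY 3): 0*3=0, 4*3=12, -6*3=-18, -10*3=-30, -4*3=-12 -> [0, 12, -18, -30, -12]
Stage 6 (CLIP -15 16): clip(0,-15,16)=0, clip(12,-15,16)=12, clip(-18,-15,16)=-15, clip(-30,-15,16)=-15, clip(-12,-15,16)=-12 -> [0, 12, -15, -15, -12]
Output sum: -30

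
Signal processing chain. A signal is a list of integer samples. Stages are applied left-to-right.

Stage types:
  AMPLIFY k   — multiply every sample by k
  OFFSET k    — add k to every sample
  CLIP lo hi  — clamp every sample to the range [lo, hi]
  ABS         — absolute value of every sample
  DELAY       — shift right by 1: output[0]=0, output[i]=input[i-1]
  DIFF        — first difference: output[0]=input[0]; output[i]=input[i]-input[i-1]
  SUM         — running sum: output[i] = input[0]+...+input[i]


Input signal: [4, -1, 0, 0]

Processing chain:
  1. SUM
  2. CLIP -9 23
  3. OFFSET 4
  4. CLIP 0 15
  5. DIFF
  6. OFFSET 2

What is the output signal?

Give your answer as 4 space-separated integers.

Answer: 10 1 2 2

Derivation:
Input: [4, -1, 0, 0]
Stage 1 (SUM): sum[0..0]=4, sum[0..1]=3, sum[0..2]=3, sum[0..3]=3 -> [4, 3, 3, 3]
Stage 2 (CLIP -9 23): clip(4,-9,23)=4, clip(3,-9,23)=3, clip(3,-9,23)=3, clip(3,-9,23)=3 -> [4, 3, 3, 3]
Stage 3 (OFFSET 4): 4+4=8, 3+4=7, 3+4=7, 3+4=7 -> [8, 7, 7, 7]
Stage 4 (CLIP 0 15): clip(8,0,15)=8, clip(7,0,15)=7, clip(7,0,15)=7, clip(7,0,15)=7 -> [8, 7, 7, 7]
Stage 5 (DIFF): s[0]=8, 7-8=-1, 7-7=0, 7-7=0 -> [8, -1, 0, 0]
Stage 6 (OFFSET 2): 8+2=10, -1+2=1, 0+2=2, 0+2=2 -> [10, 1, 2, 2]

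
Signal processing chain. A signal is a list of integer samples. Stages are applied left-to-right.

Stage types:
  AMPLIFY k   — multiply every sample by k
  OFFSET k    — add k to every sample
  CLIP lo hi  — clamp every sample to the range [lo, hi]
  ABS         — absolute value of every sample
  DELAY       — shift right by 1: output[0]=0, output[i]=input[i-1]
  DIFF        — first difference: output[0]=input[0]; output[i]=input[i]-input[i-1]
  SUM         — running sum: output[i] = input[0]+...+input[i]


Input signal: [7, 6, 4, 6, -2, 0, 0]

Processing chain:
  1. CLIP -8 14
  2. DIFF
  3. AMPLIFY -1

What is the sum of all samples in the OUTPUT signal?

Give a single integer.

Answer: 0

Derivation:
Input: [7, 6, 4, 6, -2, 0, 0]
Stage 1 (CLIP -8 14): clip(7,-8,14)=7, clip(6,-8,14)=6, clip(4,-8,14)=4, clip(6,-8,14)=6, clip(-2,-8,14)=-2, clip(0,-8,14)=0, clip(0,-8,14)=0 -> [7, 6, 4, 6, -2, 0, 0]
Stage 2 (DIFF): s[0]=7, 6-7=-1, 4-6=-2, 6-4=2, -2-6=-8, 0--2=2, 0-0=0 -> [7, -1, -2, 2, -8, 2, 0]
Stage 3 (AMPLIFY -1): 7*-1=-7, -1*-1=1, -2*-1=2, 2*-1=-2, -8*-1=8, 2*-1=-2, 0*-1=0 -> [-7, 1, 2, -2, 8, -2, 0]
Output sum: 0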